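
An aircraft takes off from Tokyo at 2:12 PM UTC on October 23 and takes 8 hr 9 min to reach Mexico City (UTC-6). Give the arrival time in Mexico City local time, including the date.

4:21 PM on October 23

Departure is given in UTC: 2:12 PM on Oct 23.
Add 8 hours and 9 minutes → 10:21 PM UTC.
Mexico City is UTC−6:00: 10:21 PM − 6:00 = 4:21 PM on Oct 23.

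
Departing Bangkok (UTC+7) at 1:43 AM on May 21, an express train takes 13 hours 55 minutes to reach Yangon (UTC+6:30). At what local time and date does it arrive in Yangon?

Convert departure to UTC: 1:43 AM − 7:00 = 6:43 PM UTC on May 20.
Add 13 hours 55 minutes travel time → 8:38 AM UTC (May 21).
Yangon is UTC+6:30, so local arrival = 8:38 AM + 6:30 = 3:08 PM on May 21.

3:08 PM on May 21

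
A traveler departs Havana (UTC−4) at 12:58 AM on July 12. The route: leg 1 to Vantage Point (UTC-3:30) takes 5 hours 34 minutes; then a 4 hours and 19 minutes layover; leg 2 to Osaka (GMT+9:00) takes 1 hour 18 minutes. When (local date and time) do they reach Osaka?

1:09 AM on July 13

Convert departure to UTC: 12:58 AM + 4:00 = 4:58 AM UTC on Jul 12.
Add 5 hours and 34 minutes leg 1 → 10:32 AM UTC.
Add 4 hours 19 minutes layover in Vantage Point → 2:51 PM UTC.
Add 1 hour and 18 minutes leg 2 → 4:09 PM UTC.
Osaka is UTC+9:00, so local arrival = 4:09 PM + 9:00 = 1:09 AM on Jul 13.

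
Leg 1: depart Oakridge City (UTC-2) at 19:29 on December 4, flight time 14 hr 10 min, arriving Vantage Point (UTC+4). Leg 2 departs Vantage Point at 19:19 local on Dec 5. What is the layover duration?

3 hours 40 minutes

Convert departure to UTC: 19:29 + 2:00 = 21:29 UTC on Dec 4.
Add 14 hours 10 minutes flight time → 11:39 UTC (Dec 5).
Vantage Point is UTC+4:00, so local arrival = 11:39 + 4:00 = 15:39 on Dec 5.
Layover = 19:19 − 15:39 = 3 hours 40 minutes.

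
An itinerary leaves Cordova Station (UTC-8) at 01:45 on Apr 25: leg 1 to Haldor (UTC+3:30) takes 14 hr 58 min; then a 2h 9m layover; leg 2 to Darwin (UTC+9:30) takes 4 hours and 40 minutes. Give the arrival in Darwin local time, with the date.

17:02 on Apr 26

Convert departure to UTC: 01:45 + 8:00 = 09:45 UTC on Apr 25.
Add 14 hours and 58 minutes leg 1 → 00:43 UTC (Apr 26).
Add 2 hours and 9 minutes layover in Haldor → 02:52 UTC.
Add 4 hours and 40 minutes leg 2 → 07:32 UTC.
Darwin is UTC+9:30, so local arrival = 07:32 + 9:30 = 17:02 on Apr 26.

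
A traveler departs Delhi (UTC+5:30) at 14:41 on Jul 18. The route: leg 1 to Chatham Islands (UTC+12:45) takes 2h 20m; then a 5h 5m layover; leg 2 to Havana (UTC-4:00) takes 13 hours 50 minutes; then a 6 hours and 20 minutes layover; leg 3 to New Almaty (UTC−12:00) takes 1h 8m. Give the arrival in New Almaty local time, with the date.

Convert departure to UTC: 14:41 − 5:30 = 09:11 UTC on Jul 18.
Add 2 hours 20 minutes leg 1 → 11:31 UTC.
Add 5 hours and 5 minutes layover in Chatham Islands → 16:36 UTC.
Add 13 hours and 50 minutes leg 2 → 06:26 UTC (Jul 19).
Add 6 hours 20 minutes layover in Havana → 12:46 UTC.
Add 1 hour and 8 minutes leg 3 → 13:54 UTC.
New Almaty is UTC−12:00, so local arrival = 13:54 − 12:00 = 01:54 on Jul 19.

01:54 on Jul 19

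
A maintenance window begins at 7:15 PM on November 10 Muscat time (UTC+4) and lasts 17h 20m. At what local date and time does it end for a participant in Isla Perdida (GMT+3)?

11:35 AM on November 11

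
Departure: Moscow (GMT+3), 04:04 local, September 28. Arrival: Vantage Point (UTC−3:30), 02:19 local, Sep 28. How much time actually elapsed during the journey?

Vantage Point is 6:30 behind Moscow.
Clock-face elapsed time (ignoring zones) is −1 hour 45 minutes.
Actual elapsed = −1 hour 45 minutes + 6:30 = 4 hours 45 minutes.

4 hours 45 minutes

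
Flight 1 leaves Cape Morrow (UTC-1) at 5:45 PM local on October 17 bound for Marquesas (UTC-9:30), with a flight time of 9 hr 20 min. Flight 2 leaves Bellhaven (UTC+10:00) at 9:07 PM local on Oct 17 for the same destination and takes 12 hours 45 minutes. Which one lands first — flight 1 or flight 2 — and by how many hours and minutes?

the second, by 4 hours 13 minutes

Flight 1 in UTC: 5:45 PM + 1:00 = 6:45 PM on Oct 17.
+9 hours and 20 minutes → arrive 4:05 AM UTC on Oct 18.
Flight 2 in UTC: 9:07 PM − 10:00 = 11:07 AM on Oct 17.
+12 hours 45 minutes → arrive 11:52 PM UTC on Oct 17.
Flight 2 lands earlier by 4 hours 13 minutes.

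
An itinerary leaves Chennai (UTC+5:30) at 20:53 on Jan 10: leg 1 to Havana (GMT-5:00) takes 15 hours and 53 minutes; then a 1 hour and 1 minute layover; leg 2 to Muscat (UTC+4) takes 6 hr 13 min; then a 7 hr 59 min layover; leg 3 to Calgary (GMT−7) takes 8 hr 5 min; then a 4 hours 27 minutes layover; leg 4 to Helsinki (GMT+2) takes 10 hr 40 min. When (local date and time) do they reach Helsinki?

23:41 on Jan 12

Convert departure to UTC: 20:53 − 5:30 = 15:23 UTC on Jan 10.
Add 15 hours 53 minutes leg 1 → 07:16 UTC (Jan 11).
Add 1 hour 1 minute layover in Havana → 08:17 UTC.
Add 6 hours and 13 minutes leg 2 → 14:30 UTC.
Add 7 hours 59 minutes layover in Muscat → 22:29 UTC.
Add 8 hours and 5 minutes leg 3 → 06:34 UTC (Jan 12).
Add 4 hours 27 minutes layover in Calgary → 11:01 UTC.
Add 10 hours and 40 minutes leg 4 → 21:41 UTC.
Helsinki is UTC+2:00, so local arrival = 21:41 + 2:00 = 23:41 on Jan 12.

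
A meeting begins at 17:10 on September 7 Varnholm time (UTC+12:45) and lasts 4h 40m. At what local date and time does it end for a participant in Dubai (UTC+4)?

Convert start to UTC: 17:10 − 12:45 = 04:25 UTC on Sep 7.
Add 4 hours and 40 minutes duration → 09:05 UTC.
Dubai is UTC+4:00, so local end time = 09:05 + 4:00 = 13:05 on Sep 7.

13:05 on Sep 7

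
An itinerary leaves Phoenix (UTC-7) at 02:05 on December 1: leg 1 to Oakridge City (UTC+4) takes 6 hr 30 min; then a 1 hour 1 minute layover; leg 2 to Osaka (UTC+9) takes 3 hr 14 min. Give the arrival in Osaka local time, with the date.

04:50 on December 2

Convert departure to UTC: 02:05 + 7:00 = 09:05 UTC on Dec 1.
Add 6 hours 30 minutes leg 1 → 15:35 UTC.
Add 1 hour 1 minute layover in Oakridge City → 16:36 UTC.
Add 3 hours 14 minutes leg 2 → 19:50 UTC.
Osaka is UTC+9:00, so local arrival = 19:50 + 9:00 = 04:50 on Dec 2.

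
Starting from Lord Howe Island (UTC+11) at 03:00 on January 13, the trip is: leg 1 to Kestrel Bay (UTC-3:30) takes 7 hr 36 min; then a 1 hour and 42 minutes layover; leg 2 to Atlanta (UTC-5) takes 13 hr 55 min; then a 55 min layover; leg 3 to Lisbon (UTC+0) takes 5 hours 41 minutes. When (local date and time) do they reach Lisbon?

Convert departure to UTC: 03:00 − 11:00 = 16:00 UTC on Jan 12.
Add 7 hours and 36 minutes leg 1 → 23:36 UTC.
Add 1 hour and 42 minutes layover in Kestrel Bay → 01:18 UTC (Jan 13).
Add 13 hours and 55 minutes leg 2 → 15:13 UTC.
Add 55 minutes layover in Atlanta → 16:08 UTC.
Add 5 hours and 41 minutes leg 3 → 21:49 UTC.
Lisbon is UTC+0, so local arrival is the same: 21:49 on Jan 13.

21:49 on January 13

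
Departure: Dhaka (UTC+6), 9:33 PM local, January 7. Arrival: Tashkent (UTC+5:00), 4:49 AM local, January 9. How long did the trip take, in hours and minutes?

32 hours 16 minutes

Tashkent is 1:00 behind Dhaka.
Clock-face elapsed time (ignoring zones) is 31 hours 16 minutes.
Actual elapsed = 31 hours 16 minutes + 1:00 = 32 hours 16 minutes.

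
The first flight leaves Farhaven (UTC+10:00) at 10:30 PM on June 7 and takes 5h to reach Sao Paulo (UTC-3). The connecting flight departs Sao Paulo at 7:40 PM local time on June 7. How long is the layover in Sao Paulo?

5 hours 10 minutes

Convert departure to UTC: 10:30 PM − 10:00 = 12:30 PM UTC on Jun 7.
Add 5 hours flight time → 5:30 PM UTC.
Sao Paulo is UTC−3:00, so local arrival = 5:30 PM − 3:00 = 2:30 PM on Jun 7.
Layover = 7:40 PM − 2:30 PM = 5 hours 10 minutes.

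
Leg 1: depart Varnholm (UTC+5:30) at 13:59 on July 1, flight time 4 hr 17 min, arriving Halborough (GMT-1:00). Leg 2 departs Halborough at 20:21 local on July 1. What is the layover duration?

Convert departure to UTC: 13:59 − 5:30 = 08:29 UTC on Jul 1.
Add 4 hours and 17 minutes flight time → 12:46 UTC.
Halborough is UTC−1:00, so local arrival = 12:46 − 1:00 = 11:46 on Jul 1.
Layover = 20:21 − 11:46 = 8 hours 35 minutes.

8 hours 35 minutes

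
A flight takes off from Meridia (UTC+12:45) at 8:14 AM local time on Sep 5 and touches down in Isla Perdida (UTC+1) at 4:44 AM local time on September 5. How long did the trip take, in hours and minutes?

Departure in UTC: 8:14 AM − 12:45 = 7:29 PM on Sep 4.
Arrival in UTC: 4:44 AM − 1:00 = 3:44 AM on Sep 5.
Elapsed = 3:44 AM − 7:29 PM (+1 day) = 8 hours 15 minutes.

8 hours 15 minutes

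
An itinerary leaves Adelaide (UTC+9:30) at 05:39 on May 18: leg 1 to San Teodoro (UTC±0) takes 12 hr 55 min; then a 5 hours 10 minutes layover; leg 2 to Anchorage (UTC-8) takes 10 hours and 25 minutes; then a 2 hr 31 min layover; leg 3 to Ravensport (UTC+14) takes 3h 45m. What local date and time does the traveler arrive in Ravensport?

20:55 on May 19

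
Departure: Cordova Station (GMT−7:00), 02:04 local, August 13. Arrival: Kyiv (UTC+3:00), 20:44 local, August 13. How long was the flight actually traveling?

8 hours 40 minutes

Departure in UTC: 02:04 + 7:00 = 09:04 on Aug 13.
Arrival in UTC: 20:44 − 3:00 = 17:44 on Aug 13.
Elapsed = 17:44 − 09:04 = 8 hours 40 minutes.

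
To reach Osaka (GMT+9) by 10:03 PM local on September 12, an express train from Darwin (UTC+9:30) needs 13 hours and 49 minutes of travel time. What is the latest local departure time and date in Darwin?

8:44 AM on Sep 12

Target arrival in UTC: 10:03 PM − 9:00 = 1:03 PM on Sep 12.
Subtract 13 hours 49 minutes → departure 11:14 PM UTC on Sep 11.
Darwin is UTC+9:30: 11:14 PM + 9:30 = 8:44 AM on Sep 12.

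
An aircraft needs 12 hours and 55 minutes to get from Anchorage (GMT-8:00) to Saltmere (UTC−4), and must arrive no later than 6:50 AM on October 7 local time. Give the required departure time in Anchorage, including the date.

1:55 PM on October 6

Target arrival in UTC: 6:50 AM + 4:00 = 10:50 AM on Oct 7.
Subtract 12 hours 55 minutes → departure 9:55 PM UTC on Oct 6.
Anchorage is UTC−8:00: 9:55 PM − 8:00 = 1:55 PM on Oct 6.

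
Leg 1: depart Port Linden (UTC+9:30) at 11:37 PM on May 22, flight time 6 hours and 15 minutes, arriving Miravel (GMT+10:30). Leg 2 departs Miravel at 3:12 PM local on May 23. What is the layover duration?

Convert departure to UTC: 11:37 PM − 9:30 = 2:07 PM UTC on May 22.
Add 6 hours 15 minutes flight time → 8:22 PM UTC.
Miravel is UTC+10:30, so local arrival = 8:22 PM + 10:30 = 6:52 AM on May 23.
Layover = 3:12 PM − 6:52 AM = 8 hours 20 minutes.

8 hours 20 minutes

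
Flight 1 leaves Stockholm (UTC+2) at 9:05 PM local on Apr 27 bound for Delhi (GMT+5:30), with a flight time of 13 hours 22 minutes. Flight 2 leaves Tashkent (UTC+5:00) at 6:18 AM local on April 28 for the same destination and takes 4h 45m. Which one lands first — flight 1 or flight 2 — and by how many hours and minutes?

the second, by 2 hours 24 minutes

Flight 1 in UTC: 9:05 PM − 2:00 = 7:05 PM on Apr 27.
+13 hours 22 minutes → arrive 8:27 AM UTC on Apr 28.
Flight 2 in UTC: 6:18 AM − 5:00 = 1:18 AM on Apr 28.
+4 hours and 45 minutes → arrive 6:03 AM UTC on Apr 28.
Flight 2 lands earlier by 2 hours 24 minutes.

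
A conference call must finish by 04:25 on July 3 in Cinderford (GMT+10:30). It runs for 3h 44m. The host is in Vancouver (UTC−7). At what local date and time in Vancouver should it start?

Target end time in UTC: 04:25 − 10:30 = 17:55 on Jul 2.
Subtract 3 hours 44 minutes → start 14:11 UTC on Jul 2.
Vancouver is UTC−7:00: 14:11 − 7:00 = 07:11 on Jul 2.

07:11 on Jul 2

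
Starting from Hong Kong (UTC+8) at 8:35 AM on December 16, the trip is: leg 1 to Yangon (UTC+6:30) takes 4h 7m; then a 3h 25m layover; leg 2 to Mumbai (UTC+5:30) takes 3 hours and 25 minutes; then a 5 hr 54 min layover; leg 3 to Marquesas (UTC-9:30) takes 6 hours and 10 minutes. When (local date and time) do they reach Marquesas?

2:06 PM on December 16

Convert departure to UTC: 8:35 AM − 8:00 = 12:35 AM UTC on Dec 16.
Add 4 hours 7 minutes leg 1 → 4:42 AM UTC.
Add 3 hours 25 minutes layover in Yangon → 8:07 AM UTC.
Add 3 hours 25 minutes leg 2 → 11:32 AM UTC.
Add 5 hours and 54 minutes layover in Mumbai → 5:26 PM UTC.
Add 6 hours 10 minutes leg 3 → 11:36 PM UTC.
Marquesas is UTC−9:30, so local arrival = 11:36 PM − 9:30 = 2:06 PM on Dec 16.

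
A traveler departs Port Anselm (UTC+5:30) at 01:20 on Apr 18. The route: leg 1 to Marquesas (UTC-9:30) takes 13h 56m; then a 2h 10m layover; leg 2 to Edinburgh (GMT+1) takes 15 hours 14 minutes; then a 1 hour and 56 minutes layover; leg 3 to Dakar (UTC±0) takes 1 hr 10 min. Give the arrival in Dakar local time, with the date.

Convert departure to UTC: 01:20 − 5:30 = 19:50 UTC on Apr 17.
Add 13 hours and 56 minutes leg 1 → 09:46 UTC (Apr 18).
Add 2 hours 10 minutes layover in Marquesas → 11:56 UTC.
Add 15 hours 14 minutes leg 2 → 03:10 UTC (Apr 19).
Add 1 hour and 56 minutes layover in Edinburgh → 05:06 UTC.
Add 1 hour 10 minutes leg 3 → 06:16 UTC.
Dakar is UTC+0, so local arrival is the same: 06:16 on Apr 19.

06:16 on April 19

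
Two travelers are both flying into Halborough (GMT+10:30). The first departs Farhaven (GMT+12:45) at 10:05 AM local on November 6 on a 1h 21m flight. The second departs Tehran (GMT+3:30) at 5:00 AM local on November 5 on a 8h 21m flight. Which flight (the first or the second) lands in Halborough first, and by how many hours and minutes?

Flight 1 in UTC: 10:05 AM − 12:45 = 9:20 PM on Nov 5.
+1 hour and 21 minutes → arrive 10:41 PM UTC on Nov 5.
Flight 2 in UTC: 5:00 AM − 3:30 = 1:30 AM on Nov 5.
+8 hours 21 minutes → arrive 9:51 AM UTC on Nov 5.
Flight 2 lands earlier by 12 hours 50 minutes.

the second, by 12 hours 50 minutes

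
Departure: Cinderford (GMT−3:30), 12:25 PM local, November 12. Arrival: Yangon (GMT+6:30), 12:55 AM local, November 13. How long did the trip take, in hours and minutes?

Departure in UTC: 12:25 PM + 3:30 = 3:55 PM on Nov 12.
Arrival in UTC: 12:55 AM − 6:30 = 6:25 PM on Nov 12.
Elapsed = 6:25 PM − 3:55 PM = 2 hours 30 minutes.

2 hours 30 minutes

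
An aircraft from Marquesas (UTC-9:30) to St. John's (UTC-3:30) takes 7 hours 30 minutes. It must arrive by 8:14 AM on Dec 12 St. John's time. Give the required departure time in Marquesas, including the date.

6:44 PM on December 11

Target arrival in UTC: 8:14 AM + 3:30 = 11:44 AM on Dec 12.
Subtract 7 hours 30 minutes → departure 4:14 AM UTC on Dec 12.
Marquesas is UTC−9:30: 4:14 AM − 9:30 = 6:44 PM on Dec 11.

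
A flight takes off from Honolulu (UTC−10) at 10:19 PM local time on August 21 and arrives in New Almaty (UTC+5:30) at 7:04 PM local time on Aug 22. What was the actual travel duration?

Departure in UTC: 10:19 PM + 10:00 = 8:19 AM on Aug 22.
Arrival in UTC: 7:04 PM − 5:30 = 1:34 PM on Aug 22.
Elapsed = 1:34 PM − 8:19 AM = 5 hours 15 minutes.

5 hours 15 minutes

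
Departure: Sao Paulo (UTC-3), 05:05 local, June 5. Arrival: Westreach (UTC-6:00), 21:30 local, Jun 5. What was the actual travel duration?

19 hours 25 minutes

Departure in UTC: 05:05 + 3:00 = 08:05 on Jun 5.
Arrival in UTC: 21:30 + 6:00 = 03:30 on Jun 6.
Elapsed = 03:30 − 08:05 (+1 day) = 19 hours 25 minutes.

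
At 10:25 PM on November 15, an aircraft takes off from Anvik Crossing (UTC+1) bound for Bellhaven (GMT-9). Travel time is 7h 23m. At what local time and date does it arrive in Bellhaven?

7:48 PM on November 15

Convert departure to UTC: 10:25 PM − 1:00 = 9:25 PM UTC on Nov 15.
Add 7 hours 23 minutes travel time → 4:48 AM UTC (Nov 16).
Bellhaven is UTC−9:00, so local arrival = 4:48 AM − 9:00 = 7:48 PM on Nov 15.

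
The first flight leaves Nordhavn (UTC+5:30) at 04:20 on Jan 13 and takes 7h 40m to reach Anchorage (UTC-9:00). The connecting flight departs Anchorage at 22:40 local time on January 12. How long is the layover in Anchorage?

1 hour 10 minutes

Convert departure to UTC: 04:20 − 5:30 = 22:50 UTC on Jan 12.
Add 7 hours and 40 minutes flight time → 06:30 UTC (Jan 13).
Anchorage is UTC−9:00, so local arrival = 06:30 − 9:00 = 21:30 on Jan 12.
Layover = 22:40 − 21:30 = 1 hour 10 minutes.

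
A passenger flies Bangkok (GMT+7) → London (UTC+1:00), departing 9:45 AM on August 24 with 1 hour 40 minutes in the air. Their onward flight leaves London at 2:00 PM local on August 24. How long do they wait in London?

8 hours 35 minutes

Convert departure to UTC: 9:45 AM − 7:00 = 2:45 AM UTC on Aug 24.
Add 1 hour 40 minutes flight time → 4:25 AM UTC.
London is UTC+1:00, so local arrival = 4:25 AM + 1:00 = 5:25 AM on Aug 24.
Layover = 2:00 PM − 5:25 AM = 8 hours 35 minutes.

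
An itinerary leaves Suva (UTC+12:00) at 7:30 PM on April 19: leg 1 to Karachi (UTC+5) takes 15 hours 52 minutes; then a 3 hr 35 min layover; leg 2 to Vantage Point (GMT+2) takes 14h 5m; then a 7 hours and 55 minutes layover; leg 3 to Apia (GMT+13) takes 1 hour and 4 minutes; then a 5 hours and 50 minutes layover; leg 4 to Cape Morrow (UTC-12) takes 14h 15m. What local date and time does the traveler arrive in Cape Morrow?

Convert departure to UTC: 7:30 PM − 12:00 = 7:30 AM UTC on Apr 19.
Add 15 hours and 52 minutes leg 1 → 11:22 PM UTC.
Add 3 hours and 35 minutes layover in Karachi → 2:57 AM UTC (Apr 20).
Add 14 hours and 5 minutes leg 2 → 5:02 PM UTC.
Add 7 hours 55 minutes layover in Vantage Point → 12:57 AM UTC (Apr 21).
Add 1 hour 4 minutes leg 3 → 2:01 AM UTC.
Add 5 hours and 50 minutes layover in Apia → 7:51 AM UTC.
Add 14 hours and 15 minutes leg 4 → 10:06 PM UTC.
Cape Morrow is UTC−12:00, so local arrival = 10:06 PM − 12:00 = 10:06 AM on Apr 21.

10:06 AM on April 21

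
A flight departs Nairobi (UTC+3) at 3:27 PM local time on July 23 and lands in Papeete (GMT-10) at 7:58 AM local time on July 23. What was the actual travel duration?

5 hours 31 minutes

Departure in UTC: 3:27 PM − 3:00 = 12:27 PM on Jul 23.
Arrival in UTC: 7:58 AM + 10:00 = 5:58 PM on Jul 23.
Elapsed = 5:58 PM − 12:27 PM = 5 hours 31 minutes.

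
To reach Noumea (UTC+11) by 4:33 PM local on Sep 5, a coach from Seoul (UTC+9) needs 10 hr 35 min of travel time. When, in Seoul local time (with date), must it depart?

Target arrival in UTC: 4:33 PM − 11:00 = 5:33 AM on Sep 5.
Subtract 10 hours 35 minutes → departure 6:58 PM UTC on Sep 4.
Seoul is UTC+9:00: 6:58 PM + 9:00 = 3:58 AM on Sep 5.

3:58 AM on Sep 5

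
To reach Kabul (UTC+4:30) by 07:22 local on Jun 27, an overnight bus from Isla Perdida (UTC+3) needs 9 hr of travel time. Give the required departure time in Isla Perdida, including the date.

Target arrival in UTC: 07:22 − 4:30 = 02:52 on Jun 27.
Subtract 9 hours → departure 17:52 UTC on Jun 26.
Isla Perdida is UTC+3:00: 17:52 + 3:00 = 20:52 on Jun 26.

20:52 on June 26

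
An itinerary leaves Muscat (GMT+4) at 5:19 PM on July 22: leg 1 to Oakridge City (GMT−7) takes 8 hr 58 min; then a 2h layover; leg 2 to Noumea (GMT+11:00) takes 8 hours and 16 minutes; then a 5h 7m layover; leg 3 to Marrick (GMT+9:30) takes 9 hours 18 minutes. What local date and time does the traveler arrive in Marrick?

8:28 AM on July 24

Convert departure to UTC: 5:19 PM − 4:00 = 1:19 PM UTC on Jul 22.
Add 8 hours and 58 minutes leg 1 → 10:17 PM UTC.
Add 2 hours layover in Oakridge City → 12:17 AM UTC (Jul 23).
Add 8 hours 16 minutes leg 2 → 8:33 AM UTC.
Add 5 hours and 7 minutes layover in Noumea → 1:40 PM UTC.
Add 9 hours and 18 minutes leg 3 → 10:58 PM UTC.
Marrick is UTC+9:30, so local arrival = 10:58 PM + 9:30 = 8:28 AM on Jul 24.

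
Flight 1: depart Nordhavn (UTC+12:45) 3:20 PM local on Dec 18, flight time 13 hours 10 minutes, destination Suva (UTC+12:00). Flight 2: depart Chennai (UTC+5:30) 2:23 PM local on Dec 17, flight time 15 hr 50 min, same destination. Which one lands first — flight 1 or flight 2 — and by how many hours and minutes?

the second, by 15 hours 2 minutes

Flight 1 in UTC: 3:20 PM − 12:45 = 2:35 AM on Dec 18.
+13 hours and 10 minutes → arrive 3:45 PM UTC on Dec 18.
Flight 2 in UTC: 2:23 PM − 5:30 = 8:53 AM on Dec 17.
+15 hours 50 minutes → arrive 12:43 AM UTC on Dec 18.
Flight 2 lands earlier by 15 hours 2 minutes.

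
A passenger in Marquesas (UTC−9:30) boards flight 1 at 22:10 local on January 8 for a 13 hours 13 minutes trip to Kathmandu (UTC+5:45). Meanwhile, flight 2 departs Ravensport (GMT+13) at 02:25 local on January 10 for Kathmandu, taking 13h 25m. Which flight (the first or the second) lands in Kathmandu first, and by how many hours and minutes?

the first, by 5 hours 57 minutes

Flight 1 in UTC: 22:10 + 9:30 = 07:40 on Jan 9.
+13 hours and 13 minutes → arrive 20:53 UTC on Jan 9.
Flight 2 in UTC: 02:25 − 13:00 = 13:25 on Jan 9.
+13 hours 25 minutes → arrive 02:50 UTC on Jan 10.
Flight 1 lands earlier by 5 hours 57 minutes.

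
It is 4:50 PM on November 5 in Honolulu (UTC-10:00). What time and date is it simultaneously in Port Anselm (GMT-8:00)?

6:50 PM on November 5

Port Anselm is 2:00 ahead of Honolulu.
Shift by the zone difference: 4:50 PM + 2:00 = 6:50 PM on Nov 5 in Port Anselm.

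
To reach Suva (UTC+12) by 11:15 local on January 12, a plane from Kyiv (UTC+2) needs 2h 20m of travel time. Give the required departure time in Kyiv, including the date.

22:55 on January 11

Target arrival in UTC: 11:15 − 12:00 = 23:15 on Jan 11.
Subtract 2 hours and 20 minutes → departure 20:55 UTC on Jan 11.
Kyiv is UTC+2:00: 20:55 + 2:00 = 22:55 on Jan 11.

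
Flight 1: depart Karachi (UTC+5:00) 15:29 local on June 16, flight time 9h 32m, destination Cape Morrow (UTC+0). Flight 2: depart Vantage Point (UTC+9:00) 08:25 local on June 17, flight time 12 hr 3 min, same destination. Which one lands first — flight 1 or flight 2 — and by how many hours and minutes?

the first, by 15 hours 27 minutes

Flight 1 in UTC: 15:29 − 5:00 = 10:29 on Jun 16.
+9 hours 32 minutes → arrive 20:01 UTC on Jun 16.
Flight 2 in UTC: 08:25 − 9:00 = 23:25 on Jun 16.
+12 hours 3 minutes → arrive 11:28 UTC on Jun 17.
Flight 1 lands earlier by 15 hours 27 minutes.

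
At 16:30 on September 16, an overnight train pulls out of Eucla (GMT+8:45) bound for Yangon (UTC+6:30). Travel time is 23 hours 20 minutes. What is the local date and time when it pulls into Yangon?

13:35 on Sep 17

Convert departure to UTC: 16:30 − 8:45 = 07:45 UTC on Sep 16.
Add 23 hours 20 minutes travel time → 07:05 UTC (Sep 17).
Yangon is UTC+6:30, so local arrival = 07:05 + 6:30 = 13:35 on Sep 17.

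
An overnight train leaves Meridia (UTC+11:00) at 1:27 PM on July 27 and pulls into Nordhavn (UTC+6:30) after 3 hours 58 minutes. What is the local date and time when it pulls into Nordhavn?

Convert departure to UTC: 1:27 PM − 11:00 = 2:27 AM UTC on Jul 27.
Add 3 hours and 58 minutes travel time → 6:25 AM UTC.
Nordhavn is UTC+6:30, so local arrival = 6:25 AM + 6:30 = 12:55 PM on Jul 27.

12:55 PM on July 27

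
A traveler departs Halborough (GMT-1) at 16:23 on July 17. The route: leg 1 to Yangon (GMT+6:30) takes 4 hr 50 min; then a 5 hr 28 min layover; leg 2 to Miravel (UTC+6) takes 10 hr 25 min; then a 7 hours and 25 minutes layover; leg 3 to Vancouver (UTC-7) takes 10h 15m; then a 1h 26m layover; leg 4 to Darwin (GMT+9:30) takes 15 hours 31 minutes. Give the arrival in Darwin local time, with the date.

10:13 on July 20

Convert departure to UTC: 16:23 + 1:00 = 17:23 UTC on Jul 17.
Add 4 hours 50 minutes leg 1 → 22:13 UTC.
Add 5 hours 28 minutes layover in Yangon → 03:41 UTC (Jul 18).
Add 10 hours 25 minutes leg 2 → 14:06 UTC.
Add 7 hours 25 minutes layover in Miravel → 21:31 UTC.
Add 10 hours and 15 minutes leg 3 → 07:46 UTC (Jul 19).
Add 1 hour 26 minutes layover in Vancouver → 09:12 UTC.
Add 15 hours 31 minutes leg 4 → 00:43 UTC (Jul 20).
Darwin is UTC+9:30, so local arrival = 00:43 + 9:30 = 10:13 on Jul 20.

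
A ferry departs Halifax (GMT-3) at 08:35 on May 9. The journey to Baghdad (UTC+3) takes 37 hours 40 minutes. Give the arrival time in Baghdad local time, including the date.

Convert departure to UTC: 08:35 + 3:00 = 11:35 UTC on May 9.
Add 37 hours 40 minutes travel time → 01:15 UTC (May 11).
Baghdad is UTC+3:00, so local arrival = 01:15 + 3:00 = 04:15 on May 11.

04:15 on May 11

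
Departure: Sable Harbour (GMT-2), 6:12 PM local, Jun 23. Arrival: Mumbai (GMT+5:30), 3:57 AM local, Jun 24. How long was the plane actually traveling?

Mumbai is 7:30 ahead of Sable Harbour.
Clock-face elapsed time (ignoring zones) is 9 hours 45 minutes.
Actual elapsed = 9 hours 45 minutes − 7:30 = 2 hours 15 minutes.

2 hours 15 minutes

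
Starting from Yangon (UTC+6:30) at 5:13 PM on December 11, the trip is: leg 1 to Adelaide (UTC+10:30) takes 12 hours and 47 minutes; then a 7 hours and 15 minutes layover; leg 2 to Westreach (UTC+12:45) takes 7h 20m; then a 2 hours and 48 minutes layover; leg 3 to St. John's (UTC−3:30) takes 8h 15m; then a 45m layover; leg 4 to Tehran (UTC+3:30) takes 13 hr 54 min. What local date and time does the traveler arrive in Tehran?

Convert departure to UTC: 5:13 PM − 6:30 = 10:43 AM UTC on Dec 11.
Add 12 hours 47 minutes leg 1 → 11:30 PM UTC.
Add 7 hours and 15 minutes layover in Adelaide → 6:45 AM UTC (Dec 12).
Add 7 hours 20 minutes leg 2 → 2:05 PM UTC.
Add 2 hours and 48 minutes layover in Westreach → 4:53 PM UTC.
Add 8 hours and 15 minutes leg 3 → 1:08 AM UTC (Dec 13).
Add 45 minutes layover in St. John's → 1:53 AM UTC.
Add 13 hours and 54 minutes leg 4 → 3:47 PM UTC.
Tehran is UTC+3:30, so local arrival = 3:47 PM + 3:30 = 7:17 PM on Dec 13.

7:17 PM on December 13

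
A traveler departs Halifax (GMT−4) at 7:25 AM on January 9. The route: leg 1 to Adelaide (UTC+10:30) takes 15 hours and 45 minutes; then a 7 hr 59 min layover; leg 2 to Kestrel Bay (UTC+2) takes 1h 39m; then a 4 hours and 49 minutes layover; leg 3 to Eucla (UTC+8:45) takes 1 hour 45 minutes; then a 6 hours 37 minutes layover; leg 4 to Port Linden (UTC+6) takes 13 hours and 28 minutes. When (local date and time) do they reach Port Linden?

Convert departure to UTC: 7:25 AM + 4:00 = 11:25 AM UTC on Jan 9.
Add 15 hours and 45 minutes leg 1 → 3:10 AM UTC (Jan 10).
Add 7 hours and 59 minutes layover in Adelaide → 11:09 AM UTC.
Add 1 hour and 39 minutes leg 2 → 12:48 PM UTC.
Add 4 hours 49 minutes layover in Kestrel Bay → 5:37 PM UTC.
Add 1 hour 45 minutes leg 3 → 7:22 PM UTC.
Add 6 hours 37 minutes layover in Eucla → 1:59 AM UTC (Jan 11).
Add 13 hours and 28 minutes leg 4 → 3:27 PM UTC.
Port Linden is UTC+6:00, so local arrival = 3:27 PM + 6:00 = 9:27 PM on Jan 11.

9:27 PM on January 11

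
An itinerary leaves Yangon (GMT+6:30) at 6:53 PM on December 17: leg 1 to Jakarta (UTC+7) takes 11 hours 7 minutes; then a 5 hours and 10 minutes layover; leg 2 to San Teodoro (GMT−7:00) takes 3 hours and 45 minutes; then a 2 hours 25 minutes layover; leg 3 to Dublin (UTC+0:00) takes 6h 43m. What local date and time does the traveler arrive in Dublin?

5:33 PM on December 18

Convert departure to UTC: 6:53 PM − 6:30 = 12:23 PM UTC on Dec 17.
Add 11 hours and 7 minutes leg 1 → 11:30 PM UTC.
Add 5 hours 10 minutes layover in Jakarta → 4:40 AM UTC (Dec 18).
Add 3 hours 45 minutes leg 2 → 8:25 AM UTC.
Add 2 hours 25 minutes layover in San Teodoro → 10:50 AM UTC.
Add 6 hours and 43 minutes leg 3 → 5:33 PM UTC.
Dublin is UTC+0, so local arrival is the same: 5:33 PM on Dec 18.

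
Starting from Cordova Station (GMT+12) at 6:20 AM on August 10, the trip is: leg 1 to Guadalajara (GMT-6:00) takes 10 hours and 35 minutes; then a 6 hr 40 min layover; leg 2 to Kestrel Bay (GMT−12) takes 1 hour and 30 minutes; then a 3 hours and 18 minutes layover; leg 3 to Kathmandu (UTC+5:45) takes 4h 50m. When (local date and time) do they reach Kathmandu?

Convert departure to UTC: 6:20 AM − 12:00 = 6:20 PM UTC on Aug 9.
Add 10 hours 35 minutes leg 1 → 4:55 AM UTC (Aug 10).
Add 6 hours 40 minutes layover in Guadalajara → 11:35 AM UTC.
Add 1 hour 30 minutes leg 2 → 1:05 PM UTC.
Add 3 hours 18 minutes layover in Kestrel Bay → 4:23 PM UTC.
Add 4 hours 50 minutes leg 3 → 9:13 PM UTC.
Kathmandu is UTC+5:45, so local arrival = 9:13 PM + 5:45 = 2:58 AM on Aug 11.

2:58 AM on August 11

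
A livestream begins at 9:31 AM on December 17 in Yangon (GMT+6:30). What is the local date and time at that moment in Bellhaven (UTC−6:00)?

9:01 PM on December 16

In UTC: 9:31 AM − 6:30 = 3:01 AM on Dec 17.
Bellhaven is UTC−6:00: 3:01 AM − 6:00 = 9:01 PM on Dec 16.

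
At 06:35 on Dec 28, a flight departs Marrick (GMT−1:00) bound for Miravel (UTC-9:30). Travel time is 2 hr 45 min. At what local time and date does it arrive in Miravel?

Convert departure to UTC: 06:35 + 1:00 = 07:35 UTC on Dec 28.
Add 2 hours and 45 minutes travel time → 10:20 UTC.
Miravel is UTC−9:30, so local arrival = 10:20 − 9:30 = 00:50 on Dec 28.

00:50 on December 28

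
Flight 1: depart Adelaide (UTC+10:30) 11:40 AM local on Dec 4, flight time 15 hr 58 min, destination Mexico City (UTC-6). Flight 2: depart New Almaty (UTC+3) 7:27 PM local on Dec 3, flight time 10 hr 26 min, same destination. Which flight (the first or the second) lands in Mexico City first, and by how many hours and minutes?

Flight 1 in UTC: 11:40 AM − 10:30 = 1:10 AM on Dec 4.
+15 hours and 58 minutes → arrive 5:08 PM UTC on Dec 4.
Flight 2 in UTC: 7:27 PM − 3:00 = 4:27 PM on Dec 3.
+10 hours 26 minutes → arrive 2:53 AM UTC on Dec 4.
Flight 2 lands earlier by 14 hours 15 minutes.

the second, by 14 hours 15 minutes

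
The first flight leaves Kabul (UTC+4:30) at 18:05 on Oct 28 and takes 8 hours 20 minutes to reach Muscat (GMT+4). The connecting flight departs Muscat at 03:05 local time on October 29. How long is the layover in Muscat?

Convert departure to UTC: 18:05 − 4:30 = 13:35 UTC on Oct 28.
Add 8 hours 20 minutes flight time → 21:55 UTC.
Muscat is UTC+4:00, so local arrival = 21:55 + 4:00 = 01:55 on Oct 29.
Layover = 03:05 − 01:55 = 1 hour 10 minutes.

1 hour 10 minutes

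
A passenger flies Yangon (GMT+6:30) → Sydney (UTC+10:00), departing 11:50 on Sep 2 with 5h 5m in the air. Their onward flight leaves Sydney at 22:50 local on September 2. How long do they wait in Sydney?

2 hours 25 minutes

Convert departure to UTC: 11:50 − 6:30 = 05:20 UTC on Sep 2.
Add 5 hours 5 minutes flight time → 10:25 UTC.
Sydney is UTC+10:00, so local arrival = 10:25 + 10:00 = 20:25 on Sep 2.
Layover = 22:50 − 20:25 = 2 hours 25 minutes.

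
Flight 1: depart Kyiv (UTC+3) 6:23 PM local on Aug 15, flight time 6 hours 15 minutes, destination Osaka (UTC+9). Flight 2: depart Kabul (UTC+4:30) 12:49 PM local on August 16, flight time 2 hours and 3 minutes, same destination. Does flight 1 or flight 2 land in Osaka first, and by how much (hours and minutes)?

the first, by 12 hours 44 minutes

Flight 1 in UTC: 6:23 PM − 3:00 = 3:23 PM on Aug 15.
+6 hours and 15 minutes → arrive 9:38 PM UTC on Aug 15.
Flight 2 in UTC: 12:49 PM − 4:30 = 8:19 AM on Aug 16.
+2 hours 3 minutes → arrive 10:22 AM UTC on Aug 16.
Flight 1 lands earlier by 12 hours 44 minutes.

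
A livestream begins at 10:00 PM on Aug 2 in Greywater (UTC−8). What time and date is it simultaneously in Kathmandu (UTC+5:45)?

11:45 AM on Aug 3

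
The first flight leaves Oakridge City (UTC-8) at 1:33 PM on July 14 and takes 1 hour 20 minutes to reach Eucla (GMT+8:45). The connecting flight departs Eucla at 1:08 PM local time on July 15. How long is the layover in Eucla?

5 hours 30 minutes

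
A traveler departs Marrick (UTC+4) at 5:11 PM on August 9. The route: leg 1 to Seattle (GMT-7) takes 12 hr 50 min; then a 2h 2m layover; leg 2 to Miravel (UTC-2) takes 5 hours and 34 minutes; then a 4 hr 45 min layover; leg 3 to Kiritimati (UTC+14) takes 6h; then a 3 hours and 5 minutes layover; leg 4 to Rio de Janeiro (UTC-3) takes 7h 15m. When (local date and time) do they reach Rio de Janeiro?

Convert departure to UTC: 5:11 PM − 4:00 = 1:11 PM UTC on Aug 9.
Add 12 hours and 50 minutes leg 1 → 2:01 AM UTC (Aug 10).
Add 2 hours 2 minutes layover in Seattle → 4:03 AM UTC.
Add 5 hours 34 minutes leg 2 → 9:37 AM UTC.
Add 4 hours and 45 minutes layover in Miravel → 2:22 PM UTC.
Add 6 hours leg 3 → 8:22 PM UTC.
Add 3 hours and 5 minutes layover in Kiritimati → 11:27 PM UTC.
Add 7 hours and 15 minutes leg 4 → 6:42 AM UTC (Aug 11).
Rio de Janeiro is UTC−3:00, so local arrival = 6:42 AM − 3:00 = 3:42 AM on Aug 11.

3:42 AM on August 11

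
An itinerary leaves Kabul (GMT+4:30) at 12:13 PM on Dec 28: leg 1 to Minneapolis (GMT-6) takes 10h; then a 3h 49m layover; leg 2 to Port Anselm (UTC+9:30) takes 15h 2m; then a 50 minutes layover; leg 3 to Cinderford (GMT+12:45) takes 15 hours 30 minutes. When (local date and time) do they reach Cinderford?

5:39 PM on Dec 30

Convert departure to UTC: 12:13 PM − 4:30 = 7:43 AM UTC on Dec 28.
Add 10 hours leg 1 → 5:43 PM UTC.
Add 3 hours and 49 minutes layover in Minneapolis → 9:32 PM UTC.
Add 15 hours and 2 minutes leg 2 → 12:34 PM UTC (Dec 29).
Add 50 minutes layover in Port Anselm → 1:24 PM UTC.
Add 15 hours and 30 minutes leg 3 → 4:54 AM UTC (Dec 30).
Cinderford is UTC+12:45, so local arrival = 4:54 AM + 12:45 = 5:39 PM on Dec 30.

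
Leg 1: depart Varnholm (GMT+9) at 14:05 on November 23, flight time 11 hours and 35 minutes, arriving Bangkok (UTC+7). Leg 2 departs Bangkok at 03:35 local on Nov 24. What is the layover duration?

3 hours 55 minutes

Convert departure to UTC: 14:05 − 9:00 = 05:05 UTC on Nov 23.
Add 11 hours 35 minutes flight time → 16:40 UTC.
Bangkok is UTC+7:00, so local arrival = 16:40 + 7:00 = 23:40 on Nov 23.
Layover = 03:35 − 23:40 (+1 day) = 3 hours 55 minutes.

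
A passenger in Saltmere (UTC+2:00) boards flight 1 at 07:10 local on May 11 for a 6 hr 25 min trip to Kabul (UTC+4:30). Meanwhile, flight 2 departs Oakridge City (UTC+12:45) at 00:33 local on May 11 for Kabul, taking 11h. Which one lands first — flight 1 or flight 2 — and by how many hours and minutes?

Flight 1 in UTC: 07:10 − 2:00 = 05:10 on May 11.
+6 hours and 25 minutes → arrive 11:35 UTC on May 11.
Flight 2 in UTC: 00:33 − 12:45 = 11:48 on May 10.
+11 hours → arrive 22:48 UTC on May 10.
Flight 2 lands earlier by 12 hours 47 minutes.

the second, by 12 hours 47 minutes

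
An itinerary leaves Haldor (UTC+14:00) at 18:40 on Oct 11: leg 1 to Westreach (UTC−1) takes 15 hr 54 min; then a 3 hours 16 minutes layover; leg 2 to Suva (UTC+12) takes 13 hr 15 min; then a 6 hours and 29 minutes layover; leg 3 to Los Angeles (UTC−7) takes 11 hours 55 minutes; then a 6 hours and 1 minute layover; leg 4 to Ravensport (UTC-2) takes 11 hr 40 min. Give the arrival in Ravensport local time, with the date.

23:10 on October 13

Convert departure to UTC: 18:40 − 14:00 = 04:40 UTC on Oct 11.
Add 15 hours 54 minutes leg 1 → 20:34 UTC.
Add 3 hours 16 minutes layover in Westreach → 23:50 UTC.
Add 13 hours and 15 minutes leg 2 → 13:05 UTC (Oct 12).
Add 6 hours and 29 minutes layover in Suva → 19:34 UTC.
Add 11 hours 55 minutes leg 3 → 07:29 UTC (Oct 13).
Add 6 hours and 1 minute layover in Los Angeles → 13:30 UTC.
Add 11 hours 40 minutes leg 4 → 01:10 UTC (Oct 14).
Ravensport is UTC−2:00, so local arrival = 01:10 − 2:00 = 23:10 on Oct 13.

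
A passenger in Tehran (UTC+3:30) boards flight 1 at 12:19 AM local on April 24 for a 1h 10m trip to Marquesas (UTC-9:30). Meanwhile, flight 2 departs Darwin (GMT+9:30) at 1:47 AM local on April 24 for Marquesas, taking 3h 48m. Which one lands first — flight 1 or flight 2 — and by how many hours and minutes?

Flight 1 in UTC: 12:19 AM − 3:30 = 8:49 PM on Apr 23.
+1 hour 10 minutes → arrive 9:59 PM UTC on Apr 23.
Flight 2 in UTC: 1:47 AM − 9:30 = 4:17 PM on Apr 23.
+3 hours 48 minutes → arrive 8:05 PM UTC on Apr 23.
Flight 2 lands earlier by 1 hour 54 minutes.

the second, by 1 hour 54 minutes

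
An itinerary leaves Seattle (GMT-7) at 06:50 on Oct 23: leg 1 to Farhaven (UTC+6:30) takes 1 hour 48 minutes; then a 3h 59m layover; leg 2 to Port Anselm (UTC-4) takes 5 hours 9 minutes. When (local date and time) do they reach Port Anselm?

20:46 on October 23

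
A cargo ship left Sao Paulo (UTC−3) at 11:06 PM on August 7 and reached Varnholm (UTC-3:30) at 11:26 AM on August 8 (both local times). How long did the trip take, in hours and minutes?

Varnholm is 0:30 behind Sao Paulo.
Clock-face elapsed time (ignoring zones) is 12 hours 20 minutes.
Actual elapsed = 12 hours 20 minutes + 0:30 = 12 hours 50 minutes.

12 hours 50 minutes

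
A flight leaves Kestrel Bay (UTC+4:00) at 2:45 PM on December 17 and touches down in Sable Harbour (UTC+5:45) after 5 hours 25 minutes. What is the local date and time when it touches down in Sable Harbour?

9:55 PM on December 17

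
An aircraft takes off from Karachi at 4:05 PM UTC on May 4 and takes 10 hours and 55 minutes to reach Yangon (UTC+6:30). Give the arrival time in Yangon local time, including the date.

Departure is given in UTC: 4:05 PM on May 4.
Add 10 hours 55 minutes → 3:00 AM UTC (May 5).
Yangon is UTC+6:30: 3:00 AM + 6:30 = 9:30 AM on May 5.

9:30 AM on May 5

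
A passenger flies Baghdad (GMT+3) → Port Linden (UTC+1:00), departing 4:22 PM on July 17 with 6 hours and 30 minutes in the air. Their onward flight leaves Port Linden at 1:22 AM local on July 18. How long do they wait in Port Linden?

4 hours 30 minutes

Convert departure to UTC: 4:22 PM − 3:00 = 1:22 PM UTC on Jul 17.
Add 6 hours 30 minutes flight time → 7:52 PM UTC.
Port Linden is UTC+1:00, so local arrival = 7:52 PM + 1:00 = 8:52 PM on Jul 17.
Layover = 1:22 AM − 8:52 PM (+1 day) = 4 hours 30 minutes.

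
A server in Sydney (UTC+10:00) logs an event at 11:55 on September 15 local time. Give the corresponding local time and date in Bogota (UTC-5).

20:55 on September 14

Bogota is 15:00 behind Sydney.
Shift by the zone difference: 11:55 − 15:00 = 20:55 on Sep 14 in Bogota.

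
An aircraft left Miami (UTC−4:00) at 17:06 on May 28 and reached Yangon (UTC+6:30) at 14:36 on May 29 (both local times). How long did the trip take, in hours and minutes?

Yangon is 10:30 ahead of Miami.
Clock-face elapsed time (ignoring zones) is 21 hours 30 minutes.
Actual elapsed = 21 hours 30 minutes − 10:30 = 11 hours.

11 hours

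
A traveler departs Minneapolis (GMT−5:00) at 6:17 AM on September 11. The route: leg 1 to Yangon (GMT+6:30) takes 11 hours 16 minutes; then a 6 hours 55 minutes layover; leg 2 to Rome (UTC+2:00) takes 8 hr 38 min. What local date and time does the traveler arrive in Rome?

4:06 PM on Sep 12

Convert departure to UTC: 6:17 AM + 5:00 = 11:17 AM UTC on Sep 11.
Add 11 hours and 16 minutes leg 1 → 10:33 PM UTC.
Add 6 hours 55 minutes layover in Yangon → 5:28 AM UTC (Sep 12).
Add 8 hours 38 minutes leg 2 → 2:06 PM UTC.
Rome is UTC+2:00, so local arrival = 2:06 PM + 2:00 = 4:06 PM on Sep 12.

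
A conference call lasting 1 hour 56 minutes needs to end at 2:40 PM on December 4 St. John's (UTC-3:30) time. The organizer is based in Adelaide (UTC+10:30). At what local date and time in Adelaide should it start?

2:44 AM on December 5

Target end time in UTC: 2:40 PM + 3:30 = 6:10 PM on Dec 4.
Subtract 1 hour 56 minutes → start 4:14 PM UTC on Dec 4.
Adelaide is UTC+10:30: 4:14 PM + 10:30 = 2:44 AM on Dec 5.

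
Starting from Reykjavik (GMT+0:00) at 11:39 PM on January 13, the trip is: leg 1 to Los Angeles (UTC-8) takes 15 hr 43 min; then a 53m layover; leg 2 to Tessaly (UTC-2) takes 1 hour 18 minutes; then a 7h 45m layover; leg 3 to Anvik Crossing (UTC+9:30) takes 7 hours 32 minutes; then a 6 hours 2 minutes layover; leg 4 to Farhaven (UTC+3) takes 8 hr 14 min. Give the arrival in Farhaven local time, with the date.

2:06 AM on Jan 16

Reykjavik is at UTC+0, so departure is already 11:39 PM UTC on Jan 13.
Add 15 hours and 43 minutes leg 1 → 3:22 PM UTC (Jan 14).
Add 53 minutes layover in Los Angeles → 4:15 PM UTC.
Add 1 hour and 18 minutes leg 2 → 5:33 PM UTC.
Add 7 hours 45 minutes layover in Tessaly → 1:18 AM UTC (Jan 15).
Add 7 hours and 32 minutes leg 3 → 8:50 AM UTC.
Add 6 hours 2 minutes layover in Anvik Crossing → 2:52 PM UTC.
Add 8 hours and 14 minutes leg 4 → 11:06 PM UTC.
Farhaven is UTC+3:00, so local arrival = 11:06 PM + 3:00 = 2:06 AM on Jan 16.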